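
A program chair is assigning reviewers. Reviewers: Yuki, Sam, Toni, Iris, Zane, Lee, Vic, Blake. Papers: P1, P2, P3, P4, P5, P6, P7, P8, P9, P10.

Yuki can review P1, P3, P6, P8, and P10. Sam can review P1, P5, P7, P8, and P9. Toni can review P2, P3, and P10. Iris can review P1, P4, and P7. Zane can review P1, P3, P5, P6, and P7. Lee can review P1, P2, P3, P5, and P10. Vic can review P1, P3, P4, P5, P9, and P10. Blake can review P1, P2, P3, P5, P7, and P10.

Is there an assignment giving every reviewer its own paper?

Yes

For example, pair Yuki→P8, Sam→P7, Toni→P10, Iris→P4, Zane→P6, Lee→P2, Vic→P3, Blake→P1.
All 8 reviewers are covered.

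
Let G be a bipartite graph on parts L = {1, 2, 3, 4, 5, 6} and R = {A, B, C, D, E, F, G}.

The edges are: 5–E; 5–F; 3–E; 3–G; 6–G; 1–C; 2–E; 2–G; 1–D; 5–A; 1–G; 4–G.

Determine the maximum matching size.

For example, pair 1–C, 2–G, 3–E, 5–F.
The set {2, 3, 4, 6} has only 2 neighbours ({E, G}), so by Hall's theorem at most 4 of the 6 left vertices can be matched.

4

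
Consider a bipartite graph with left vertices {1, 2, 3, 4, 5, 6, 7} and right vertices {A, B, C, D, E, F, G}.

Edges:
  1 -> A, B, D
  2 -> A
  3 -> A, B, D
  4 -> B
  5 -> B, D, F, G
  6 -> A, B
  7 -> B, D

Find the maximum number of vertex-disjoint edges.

A valid assignment of size 4: 1–D, 2–A, 3–B, 5–F.
The set {1, 2, 3, 4, 6, 7} has only 3 neighbours ({A, B, D}), so by Hall's theorem at most 4 of the 7 left vertices can be matched.

4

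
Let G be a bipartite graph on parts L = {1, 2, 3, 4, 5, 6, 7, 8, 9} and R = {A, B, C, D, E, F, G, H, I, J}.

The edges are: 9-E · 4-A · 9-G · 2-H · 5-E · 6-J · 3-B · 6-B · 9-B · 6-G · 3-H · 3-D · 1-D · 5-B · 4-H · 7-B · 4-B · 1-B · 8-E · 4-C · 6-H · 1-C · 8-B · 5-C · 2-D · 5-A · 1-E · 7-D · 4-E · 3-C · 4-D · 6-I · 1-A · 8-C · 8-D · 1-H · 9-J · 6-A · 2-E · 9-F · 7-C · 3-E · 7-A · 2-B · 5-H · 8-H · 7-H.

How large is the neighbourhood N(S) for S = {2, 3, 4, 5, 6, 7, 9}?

The union of neighbours of {2, 3, 4, 5, 6, 7, 9} is {A, B, C, D, E, F, G, H, I, J}, which has 10 elements.
Since |N(S)| = 10 ≥ |S| = 7, Hall's condition holds for this subset.

10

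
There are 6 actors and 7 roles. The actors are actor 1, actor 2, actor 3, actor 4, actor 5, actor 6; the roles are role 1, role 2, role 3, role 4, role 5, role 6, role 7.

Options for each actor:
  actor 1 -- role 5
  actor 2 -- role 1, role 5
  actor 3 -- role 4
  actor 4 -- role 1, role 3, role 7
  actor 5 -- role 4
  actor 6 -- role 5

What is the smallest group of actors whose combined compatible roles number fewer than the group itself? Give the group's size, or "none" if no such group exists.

Take S = {actor 1, actor 6}. Its neighbourhood is {role 5}, so |N(S)| = 1 < |S| = 2.
No single vertex violates Hall's condition since each has at least one neighbour, so 2 is the minimum.

2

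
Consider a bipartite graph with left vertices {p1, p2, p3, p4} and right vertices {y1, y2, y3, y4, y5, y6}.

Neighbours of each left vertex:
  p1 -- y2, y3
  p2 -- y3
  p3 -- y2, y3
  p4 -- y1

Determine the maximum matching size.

3

A valid assignment of size 3: p1–y2, p2–y3, p4–y1.
The set {p1, p2, p3} has only 2 neighbours ({y2, y3}), so by Hall's theorem at most 3 of the 4 left vertices can be matched.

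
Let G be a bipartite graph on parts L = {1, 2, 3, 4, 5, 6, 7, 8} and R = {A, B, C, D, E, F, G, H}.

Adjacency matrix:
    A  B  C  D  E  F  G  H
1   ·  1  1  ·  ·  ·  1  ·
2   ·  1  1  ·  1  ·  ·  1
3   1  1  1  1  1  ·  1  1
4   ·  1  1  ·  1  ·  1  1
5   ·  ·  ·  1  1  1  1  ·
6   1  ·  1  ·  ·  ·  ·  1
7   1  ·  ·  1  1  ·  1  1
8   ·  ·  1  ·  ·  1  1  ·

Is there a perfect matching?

A valid assignment of size 8: 1-C, 2-B, 3-A, 4-E, 5-D, 6-H, 7-G, 8-F.
Every left vertex is matched, so this is a perfect matching.

Yes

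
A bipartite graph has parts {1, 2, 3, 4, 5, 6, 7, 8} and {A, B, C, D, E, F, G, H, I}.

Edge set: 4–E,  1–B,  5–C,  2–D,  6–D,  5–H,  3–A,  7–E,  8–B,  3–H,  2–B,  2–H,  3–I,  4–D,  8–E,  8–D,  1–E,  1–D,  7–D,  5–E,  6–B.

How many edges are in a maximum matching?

One maximum matching: 1–E, 2–H, 3–I, 4–D, 5–C, 6–B.
The set {1, 4, 6, 7, 8} has only 3 neighbours ({B, D, E}), so by Hall's theorem at most 6 of the 8 left vertices can be matched.

6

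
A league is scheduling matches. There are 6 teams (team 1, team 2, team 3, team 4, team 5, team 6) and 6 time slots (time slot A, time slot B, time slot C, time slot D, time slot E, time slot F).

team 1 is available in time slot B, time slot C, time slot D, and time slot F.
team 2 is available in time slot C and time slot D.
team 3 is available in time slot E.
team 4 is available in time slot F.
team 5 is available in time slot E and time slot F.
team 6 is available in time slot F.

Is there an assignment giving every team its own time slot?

The set {team 3, team 4, team 5, team 6} has only 2 neighbours ({time slot E, time slot F}), so by Hall's theorem at most 4 of the 6 teams can be matched.
Hence no matching covers every team.

No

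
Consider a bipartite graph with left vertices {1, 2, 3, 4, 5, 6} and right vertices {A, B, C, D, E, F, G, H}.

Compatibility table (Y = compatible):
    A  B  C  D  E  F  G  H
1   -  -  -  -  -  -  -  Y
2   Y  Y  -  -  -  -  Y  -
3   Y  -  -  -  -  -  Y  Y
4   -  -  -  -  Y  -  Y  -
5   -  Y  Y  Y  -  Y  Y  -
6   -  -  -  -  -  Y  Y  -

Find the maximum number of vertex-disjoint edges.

A valid assignment of size 6: 1–H, 2–B, 3–A, 4–E, 5–G, 6–F.
All 6 left vertices are matched, so no larger matching exists.

6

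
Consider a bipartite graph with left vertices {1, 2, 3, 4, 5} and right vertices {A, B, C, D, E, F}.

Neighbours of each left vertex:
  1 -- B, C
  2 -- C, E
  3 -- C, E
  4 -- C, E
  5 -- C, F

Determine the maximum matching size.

4

One maximum matching: 1→B, 2→C, 3→E, 5→F.
The set {2, 3, 4} has only 2 neighbours ({C, E}), so by Hall's theorem at most 4 of the 5 left vertices can be matched.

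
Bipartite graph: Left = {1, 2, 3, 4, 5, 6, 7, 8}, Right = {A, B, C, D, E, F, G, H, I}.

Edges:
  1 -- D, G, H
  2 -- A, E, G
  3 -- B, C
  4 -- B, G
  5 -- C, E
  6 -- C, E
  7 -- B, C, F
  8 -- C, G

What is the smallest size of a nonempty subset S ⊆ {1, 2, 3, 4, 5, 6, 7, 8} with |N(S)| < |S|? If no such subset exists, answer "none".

Take S = {3, 4, 5, 6, 8}. Its neighbourhood is {B, C, E, G}, so |N(S)| = 4 < |S| = 5.
Every subset of size less than 5 has at least as many neighbours as members, so 5 is the minimum.

5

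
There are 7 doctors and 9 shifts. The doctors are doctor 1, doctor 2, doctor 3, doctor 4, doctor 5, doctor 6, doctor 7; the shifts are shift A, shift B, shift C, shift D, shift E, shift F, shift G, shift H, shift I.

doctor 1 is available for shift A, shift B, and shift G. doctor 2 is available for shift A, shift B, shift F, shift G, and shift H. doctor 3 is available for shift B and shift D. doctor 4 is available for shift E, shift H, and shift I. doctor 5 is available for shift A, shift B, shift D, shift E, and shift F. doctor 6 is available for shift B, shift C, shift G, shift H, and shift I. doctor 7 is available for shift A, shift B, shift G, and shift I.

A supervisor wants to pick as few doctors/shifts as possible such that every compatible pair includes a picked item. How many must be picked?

7

The 7 edges doctor 1–shift A, doctor 2–shift B, doctor 3–shift D, doctor 4–shift E, doctor 5–shift F, doctor 6–shift I, doctor 7–shift G form a matching, so any vertex cover needs at least 7 vertices (one per matched edge).
Conversely {doctor 1, doctor 2, doctor 3, doctor 4, doctor 5, doctor 6, doctor 7} meets every edge and has exactly 7 vertices, so 7 is optimal.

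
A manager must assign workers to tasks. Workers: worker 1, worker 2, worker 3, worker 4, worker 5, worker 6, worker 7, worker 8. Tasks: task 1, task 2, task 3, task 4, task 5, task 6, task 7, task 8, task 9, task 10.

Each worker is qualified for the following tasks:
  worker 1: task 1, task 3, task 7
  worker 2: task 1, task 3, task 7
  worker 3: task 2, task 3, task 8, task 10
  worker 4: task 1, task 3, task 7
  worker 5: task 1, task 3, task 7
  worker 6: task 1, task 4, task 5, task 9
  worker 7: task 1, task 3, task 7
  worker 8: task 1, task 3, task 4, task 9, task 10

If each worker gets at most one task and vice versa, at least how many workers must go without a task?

2

For example, pair worker 1–task 3, worker 2–task 1, worker 3–task 2, worker 4–task 7, worker 6–task 5, worker 8–task 4.
The set {worker 1, worker 2, worker 4, worker 5, worker 7} has only 3 neighbours ({task 1, task 3, task 7}), so by Hall's theorem at most 6 of the 8 workers can be matched.
That matches 6 of the 8, leaving 2 unmatched; no matching can do better.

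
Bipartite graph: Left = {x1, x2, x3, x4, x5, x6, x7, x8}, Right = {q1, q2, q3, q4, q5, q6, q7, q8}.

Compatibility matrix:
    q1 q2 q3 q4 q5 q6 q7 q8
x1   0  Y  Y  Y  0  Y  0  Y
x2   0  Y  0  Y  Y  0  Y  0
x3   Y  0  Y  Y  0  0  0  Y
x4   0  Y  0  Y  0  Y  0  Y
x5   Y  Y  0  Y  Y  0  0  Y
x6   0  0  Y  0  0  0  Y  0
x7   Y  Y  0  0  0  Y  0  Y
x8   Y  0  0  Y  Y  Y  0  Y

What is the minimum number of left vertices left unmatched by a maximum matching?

0

A valid assignment of size 8: x1→q3, x2→q5, x3→q4, x4→q8, x5→q1, x6→q7, x7→q2, x8→q6.
All 8 left vertices are matched, so no larger matching exists.
That matches 8 of the 8, leaving 0 unmatched; no matching can do better.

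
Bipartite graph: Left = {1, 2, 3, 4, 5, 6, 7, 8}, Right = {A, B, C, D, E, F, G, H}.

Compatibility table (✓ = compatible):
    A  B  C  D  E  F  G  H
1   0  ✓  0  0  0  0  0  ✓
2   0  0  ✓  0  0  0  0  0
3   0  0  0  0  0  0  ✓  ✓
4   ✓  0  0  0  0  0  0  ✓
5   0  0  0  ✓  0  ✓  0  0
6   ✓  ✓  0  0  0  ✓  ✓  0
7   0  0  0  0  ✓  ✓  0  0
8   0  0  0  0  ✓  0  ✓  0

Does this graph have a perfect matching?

Yes

One maximum matching: 1-H, 2-C, 3-G, 4-A, 5-D, 6-B, 7-F, 8-E.
All 8 left vertices are covered.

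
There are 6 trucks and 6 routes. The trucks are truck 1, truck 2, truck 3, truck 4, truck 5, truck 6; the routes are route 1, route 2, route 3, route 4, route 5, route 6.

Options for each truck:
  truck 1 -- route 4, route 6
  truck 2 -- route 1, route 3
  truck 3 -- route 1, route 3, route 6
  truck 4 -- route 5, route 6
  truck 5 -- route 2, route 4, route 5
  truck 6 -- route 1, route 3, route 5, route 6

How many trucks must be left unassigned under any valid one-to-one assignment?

One maximum matching: truck 1→route 4, truck 2→route 1, truck 3→route 3, truck 4→route 5, truck 5→route 2, truck 6→route 6.
All 6 trucks are matched, so no larger matching exists.
That matches 6 of the 6, leaving 0 unmatched; no matching can do better.

0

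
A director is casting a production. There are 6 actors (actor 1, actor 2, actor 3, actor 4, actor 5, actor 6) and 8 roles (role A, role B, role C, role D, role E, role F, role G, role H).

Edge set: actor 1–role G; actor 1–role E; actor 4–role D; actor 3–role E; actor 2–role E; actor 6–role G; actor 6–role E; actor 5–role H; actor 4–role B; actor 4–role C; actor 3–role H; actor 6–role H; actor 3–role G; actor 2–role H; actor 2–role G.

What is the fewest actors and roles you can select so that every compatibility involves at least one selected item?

4

{actor 4, role E, role G, role H} is a vertex cover of size 4: every edge has an endpoint in this set.
No smaller cover exists because actor 1–role E, actor 2–role H, actor 3–role G, actor 4–role D is a matching of size 4, and a cover must include an endpoint of each of these disjoint edges (König's theorem).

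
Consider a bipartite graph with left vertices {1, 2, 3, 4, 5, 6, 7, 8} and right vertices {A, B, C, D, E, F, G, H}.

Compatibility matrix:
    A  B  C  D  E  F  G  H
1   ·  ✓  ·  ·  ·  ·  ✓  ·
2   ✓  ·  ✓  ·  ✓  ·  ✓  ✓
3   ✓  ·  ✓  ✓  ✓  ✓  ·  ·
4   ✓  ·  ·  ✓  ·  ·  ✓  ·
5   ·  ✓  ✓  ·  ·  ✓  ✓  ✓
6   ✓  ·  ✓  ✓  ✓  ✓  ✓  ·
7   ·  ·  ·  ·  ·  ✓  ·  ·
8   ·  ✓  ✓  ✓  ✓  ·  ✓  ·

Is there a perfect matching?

Yes

For example, pair 1→B, 2→E, 3→C, 4→D, 5→H, 6→A, 7→F, 8→G.
Every left vertex is matched, so this is a perfect matching.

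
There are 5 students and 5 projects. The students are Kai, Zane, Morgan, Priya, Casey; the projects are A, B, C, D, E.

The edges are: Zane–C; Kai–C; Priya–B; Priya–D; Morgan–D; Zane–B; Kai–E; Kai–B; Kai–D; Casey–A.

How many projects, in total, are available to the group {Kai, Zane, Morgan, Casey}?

5

The union of neighbours of {Kai, Zane, Morgan, Casey} is {A, B, C, D, E}, which has 5 elements.
Since |N(S)| = 5 ≥ |S| = 4, Hall's condition holds for this subset.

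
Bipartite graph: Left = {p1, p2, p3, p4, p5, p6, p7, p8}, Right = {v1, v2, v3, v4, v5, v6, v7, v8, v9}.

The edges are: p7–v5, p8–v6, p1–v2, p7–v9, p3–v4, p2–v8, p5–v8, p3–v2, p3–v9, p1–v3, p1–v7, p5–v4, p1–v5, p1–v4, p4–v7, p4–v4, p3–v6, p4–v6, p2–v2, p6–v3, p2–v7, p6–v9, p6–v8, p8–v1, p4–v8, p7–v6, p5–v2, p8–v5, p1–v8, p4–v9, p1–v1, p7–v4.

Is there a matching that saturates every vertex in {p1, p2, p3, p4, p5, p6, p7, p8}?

For example, pair p1→v1, p2→v7, p3→v9, p4→v8, p5→v2, p6→v3, p7→v4, p8→v6.
All 8 left vertices are covered.

Yes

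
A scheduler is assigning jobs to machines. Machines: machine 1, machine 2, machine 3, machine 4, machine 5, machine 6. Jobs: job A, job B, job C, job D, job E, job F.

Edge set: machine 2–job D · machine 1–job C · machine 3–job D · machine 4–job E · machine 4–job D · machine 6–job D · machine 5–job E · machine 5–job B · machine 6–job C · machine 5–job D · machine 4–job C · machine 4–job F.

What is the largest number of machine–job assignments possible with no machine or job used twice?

4

For example, pair machine 1→job C, machine 2→job D, machine 4→job F, machine 5→job E.
The set {machine 1, machine 2, machine 3, machine 6} has only 2 neighbours ({job C, job D}), so by Hall's theorem at most 4 of the 6 machines can be matched.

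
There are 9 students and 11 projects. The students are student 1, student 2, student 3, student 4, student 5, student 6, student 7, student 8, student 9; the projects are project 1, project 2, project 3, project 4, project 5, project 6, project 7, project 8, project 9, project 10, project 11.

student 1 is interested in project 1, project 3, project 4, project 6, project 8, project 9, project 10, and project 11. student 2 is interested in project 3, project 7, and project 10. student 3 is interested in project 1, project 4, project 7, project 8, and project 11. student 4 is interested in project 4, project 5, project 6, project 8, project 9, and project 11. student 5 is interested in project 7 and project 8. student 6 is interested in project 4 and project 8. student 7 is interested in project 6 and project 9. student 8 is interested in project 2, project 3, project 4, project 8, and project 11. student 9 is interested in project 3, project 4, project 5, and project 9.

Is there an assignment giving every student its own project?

Yes

One maximum matching: student 1→project 3, student 2→project 10, student 3→project 11, student 4→project 4, student 5→project 7, student 6→project 8, student 7→project 6, student 8→project 2, student 9→project 9.
Every student is matched, so this matching saturates all of them.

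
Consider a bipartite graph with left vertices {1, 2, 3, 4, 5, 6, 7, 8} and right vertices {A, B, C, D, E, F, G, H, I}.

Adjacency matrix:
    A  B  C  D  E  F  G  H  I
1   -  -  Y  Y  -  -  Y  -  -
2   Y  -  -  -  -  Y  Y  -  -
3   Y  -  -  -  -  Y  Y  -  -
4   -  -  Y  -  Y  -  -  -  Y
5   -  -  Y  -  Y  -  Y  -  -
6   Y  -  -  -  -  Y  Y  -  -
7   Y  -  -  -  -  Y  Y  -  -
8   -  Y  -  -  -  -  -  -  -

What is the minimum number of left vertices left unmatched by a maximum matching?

For example, pair 1–C, 2–G, 3–A, 4–I, 5–E, 6–F, 8–B.
The set {2, 3, 6, 7} has only 3 neighbours ({A, F, G}), so by Hall's theorem at most 7 of the 8 left vertices can be matched.
That matches 7 of the 8, leaving 1 unmatched; no matching can do better.

1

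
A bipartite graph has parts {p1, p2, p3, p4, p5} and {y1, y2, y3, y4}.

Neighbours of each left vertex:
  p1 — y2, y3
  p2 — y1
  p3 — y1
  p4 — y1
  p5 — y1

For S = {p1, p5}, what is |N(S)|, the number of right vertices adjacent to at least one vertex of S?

The union of neighbours of {p1, p5} is {y1, y2, y3}, which has 3 elements.
Since |N(S)| = 3 ≥ |S| = 2, Hall's condition holds for this subset.

3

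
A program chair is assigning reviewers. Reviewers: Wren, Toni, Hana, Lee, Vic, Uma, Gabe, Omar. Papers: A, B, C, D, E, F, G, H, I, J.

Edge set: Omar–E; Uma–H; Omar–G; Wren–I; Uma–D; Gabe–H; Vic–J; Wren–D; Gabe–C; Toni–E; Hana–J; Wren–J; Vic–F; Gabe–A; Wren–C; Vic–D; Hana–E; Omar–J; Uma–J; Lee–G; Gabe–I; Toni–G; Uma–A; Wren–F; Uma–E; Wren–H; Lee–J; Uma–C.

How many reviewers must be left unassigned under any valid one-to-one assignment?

One maximum matching: Wren→H, Toni→G, Hana→E, Lee→J, Vic→D, Uma→A, Gabe→I.
The set {Toni, Hana, Lee, Omar} has only 3 neighbours ({E, G, J}), so by Hall's theorem at most 7 of the 8 reviewers can be matched.
That matches 7 of the 8, leaving 1 unmatched; no matching can do better.

1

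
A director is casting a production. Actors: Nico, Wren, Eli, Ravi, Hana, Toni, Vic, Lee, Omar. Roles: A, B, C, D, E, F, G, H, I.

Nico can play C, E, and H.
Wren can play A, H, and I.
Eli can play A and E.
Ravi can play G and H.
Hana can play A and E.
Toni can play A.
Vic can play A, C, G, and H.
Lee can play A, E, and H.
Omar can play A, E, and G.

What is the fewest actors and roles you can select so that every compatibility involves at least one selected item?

{Wren, A, C, E, G, H} is a vertex cover of size 6: every edge has an endpoint in this set.
No smaller cover exists because Nico–H, Wren–I, Eli–A, Ravi–G, Hana–E, Vic–C is a matching of size 6, and a cover must include an endpoint of each of these disjoint edges (König's theorem).

6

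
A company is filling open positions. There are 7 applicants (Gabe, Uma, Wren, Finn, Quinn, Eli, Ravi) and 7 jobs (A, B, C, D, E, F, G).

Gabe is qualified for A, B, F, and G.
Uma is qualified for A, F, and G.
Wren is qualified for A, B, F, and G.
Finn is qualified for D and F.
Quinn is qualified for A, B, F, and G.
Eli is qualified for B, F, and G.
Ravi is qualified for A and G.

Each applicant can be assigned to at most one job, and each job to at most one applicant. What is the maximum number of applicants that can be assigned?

For example, pair Gabe-F, Uma-A, Wren-G, Finn-D, Quinn-B.
The set {Gabe, Uma, Wren, Quinn, Eli, Ravi} has only 4 neighbours ({A, B, F, G}), so by Hall's theorem at most 5 of the 7 applicants can be matched.

5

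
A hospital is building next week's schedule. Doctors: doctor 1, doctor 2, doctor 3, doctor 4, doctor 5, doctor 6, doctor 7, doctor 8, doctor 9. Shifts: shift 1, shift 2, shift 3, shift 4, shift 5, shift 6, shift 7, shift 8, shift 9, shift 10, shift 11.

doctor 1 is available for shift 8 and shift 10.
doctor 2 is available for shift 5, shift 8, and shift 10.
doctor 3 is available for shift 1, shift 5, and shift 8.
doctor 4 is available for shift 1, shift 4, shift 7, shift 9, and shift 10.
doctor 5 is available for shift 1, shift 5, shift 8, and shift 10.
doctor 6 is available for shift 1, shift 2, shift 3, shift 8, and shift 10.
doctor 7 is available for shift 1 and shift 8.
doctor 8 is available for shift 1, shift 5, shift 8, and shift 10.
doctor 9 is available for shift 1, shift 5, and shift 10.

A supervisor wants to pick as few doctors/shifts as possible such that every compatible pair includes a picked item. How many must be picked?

{doctor 4, doctor 6, shift 1, shift 5, shift 8, shift 10} is a vertex cover of size 6: every edge has an endpoint in this set.
No smaller cover exists because doctor 1–shift 8, doctor 2–shift 5, doctor 3–shift 1, doctor 4–shift 7, doctor 5–shift 10, doctor 6–shift 2 is a matching of size 6, and a cover must include an endpoint of each of these disjoint edges (König's theorem).

6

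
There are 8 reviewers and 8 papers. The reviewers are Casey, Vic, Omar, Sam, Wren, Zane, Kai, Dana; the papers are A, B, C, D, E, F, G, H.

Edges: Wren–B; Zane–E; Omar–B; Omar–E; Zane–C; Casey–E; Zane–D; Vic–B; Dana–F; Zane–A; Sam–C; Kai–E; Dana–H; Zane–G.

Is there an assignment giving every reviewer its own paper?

No

The set {Casey, Vic, Omar, Wren, Kai} has only 2 neighbours ({B, E}), so by Hall's theorem at most 5 of the 8 reviewers can be matched.
Hence no matching covers every reviewer.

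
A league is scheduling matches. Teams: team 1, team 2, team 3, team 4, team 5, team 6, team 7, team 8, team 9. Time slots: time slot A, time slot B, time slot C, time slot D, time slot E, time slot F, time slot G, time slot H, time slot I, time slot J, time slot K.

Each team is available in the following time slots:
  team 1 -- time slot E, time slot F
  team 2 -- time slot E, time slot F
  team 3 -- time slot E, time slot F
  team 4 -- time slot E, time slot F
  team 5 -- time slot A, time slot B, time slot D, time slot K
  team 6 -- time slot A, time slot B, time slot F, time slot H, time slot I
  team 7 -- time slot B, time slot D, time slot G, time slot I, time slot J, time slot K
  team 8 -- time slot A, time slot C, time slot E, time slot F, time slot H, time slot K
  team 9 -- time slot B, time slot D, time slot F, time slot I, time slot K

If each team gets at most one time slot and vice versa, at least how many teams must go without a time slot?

One maximum matching: team 1-time slot E, team 2-time slot F, team 5-time slot K, team 6-time slot H, team 7-time slot J, team 8-time slot C, team 9-time slot I.
The set {team 1, team 2, team 3, team 4} has only 2 neighbours ({time slot E, time slot F}), so by Hall's theorem at most 7 of the 9 teams can be matched.
That matches 7 of the 9, leaving 2 unmatched; no matching can do better.

2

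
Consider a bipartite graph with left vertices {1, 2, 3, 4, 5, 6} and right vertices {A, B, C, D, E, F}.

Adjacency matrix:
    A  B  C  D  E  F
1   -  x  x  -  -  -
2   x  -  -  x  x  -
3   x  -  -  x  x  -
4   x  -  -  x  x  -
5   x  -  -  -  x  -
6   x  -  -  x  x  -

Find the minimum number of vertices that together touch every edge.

4

The 4 edges 1–B, 2–A, 3–D, 4–E form a matching, so any vertex cover needs at least 4 vertices (one per matched edge).
Conversely {1, A, D, E} meets every edge and has exactly 4 vertices, so 4 is optimal.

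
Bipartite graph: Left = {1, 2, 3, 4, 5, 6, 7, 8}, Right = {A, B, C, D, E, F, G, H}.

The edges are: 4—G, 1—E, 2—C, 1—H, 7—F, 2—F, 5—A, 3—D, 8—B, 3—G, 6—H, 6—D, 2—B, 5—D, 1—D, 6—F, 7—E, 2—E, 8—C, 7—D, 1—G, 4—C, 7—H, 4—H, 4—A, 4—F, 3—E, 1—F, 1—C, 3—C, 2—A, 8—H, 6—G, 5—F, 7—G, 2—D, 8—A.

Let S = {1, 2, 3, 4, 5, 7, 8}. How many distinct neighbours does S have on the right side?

8

The union of neighbours of {1, 2, 3, 4, 5, 7, 8} is {A, B, C, D, E, F, G, H}, which has 8 elements.
Since |N(S)| = 8 ≥ |S| = 7, Hall's condition holds for this subset.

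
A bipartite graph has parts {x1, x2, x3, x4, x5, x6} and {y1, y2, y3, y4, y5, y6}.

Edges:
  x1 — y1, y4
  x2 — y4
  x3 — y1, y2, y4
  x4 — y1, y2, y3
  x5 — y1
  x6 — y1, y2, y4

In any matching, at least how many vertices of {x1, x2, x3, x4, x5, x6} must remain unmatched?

For example, pair x1→y1, x2→y4, x3→y2, x4→y3.
The set {x1, x2, x3, x5, x6} has only 3 neighbours ({y1, y2, y4}), so by Hall's theorem at most 4 of the 6 left vertices can be matched.
That matches 4 of the 6, leaving 2 unmatched; no matching can do better.

2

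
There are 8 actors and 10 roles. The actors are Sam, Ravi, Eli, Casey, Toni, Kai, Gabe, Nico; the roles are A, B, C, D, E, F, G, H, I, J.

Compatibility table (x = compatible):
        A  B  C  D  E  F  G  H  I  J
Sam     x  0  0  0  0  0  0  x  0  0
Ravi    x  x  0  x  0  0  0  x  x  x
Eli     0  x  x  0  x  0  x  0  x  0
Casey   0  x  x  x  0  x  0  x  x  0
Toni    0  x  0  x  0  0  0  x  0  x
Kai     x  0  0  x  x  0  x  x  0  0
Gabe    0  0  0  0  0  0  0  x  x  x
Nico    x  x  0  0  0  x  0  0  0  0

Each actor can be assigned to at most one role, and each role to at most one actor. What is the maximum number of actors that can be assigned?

8

One maximum matching: Sam→A, Ravi→J, Eli→E, Casey→H, Toni→D, Kai→G, Gabe→I, Nico→B.
All 8 actors are matched, so no larger matching exists.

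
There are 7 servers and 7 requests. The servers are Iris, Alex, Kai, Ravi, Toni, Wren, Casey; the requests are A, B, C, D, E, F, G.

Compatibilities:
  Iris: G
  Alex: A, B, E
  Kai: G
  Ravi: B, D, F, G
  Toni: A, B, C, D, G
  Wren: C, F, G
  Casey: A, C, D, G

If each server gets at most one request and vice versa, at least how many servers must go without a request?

A valid assignment of size 6: Iris→G, Alex→E, Ravi→B, Toni→A, Wren→F, Casey→C.
The set {Iris, Kai} has only 1 neighbour ({G}), so by Hall's theorem at most 6 of the 7 servers can be matched.
That matches 6 of the 7, leaving 1 unmatched; no matching can do better.

1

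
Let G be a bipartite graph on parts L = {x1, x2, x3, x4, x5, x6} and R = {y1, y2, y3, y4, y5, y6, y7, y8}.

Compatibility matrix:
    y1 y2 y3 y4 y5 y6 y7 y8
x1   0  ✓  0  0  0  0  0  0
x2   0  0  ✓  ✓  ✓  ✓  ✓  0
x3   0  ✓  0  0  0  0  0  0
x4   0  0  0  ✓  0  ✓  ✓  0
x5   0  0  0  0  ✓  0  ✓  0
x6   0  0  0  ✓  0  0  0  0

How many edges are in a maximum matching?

A valid assignment of size 5: x1-y2, x2-y6, x4-y7, x5-y5, x6-y4.
The set {x1, x3} has only 1 neighbour ({y2}), so by Hall's theorem at most 5 of the 6 left vertices can be matched.

5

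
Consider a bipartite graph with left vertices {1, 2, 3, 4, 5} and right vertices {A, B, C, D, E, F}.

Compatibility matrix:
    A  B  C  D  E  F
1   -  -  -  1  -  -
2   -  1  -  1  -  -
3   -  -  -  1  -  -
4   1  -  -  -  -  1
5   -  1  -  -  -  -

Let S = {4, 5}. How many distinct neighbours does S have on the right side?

The union of neighbours of {4, 5} is {A, B, F}, which has 3 elements.
Since |N(S)| = 3 ≥ |S| = 2, Hall's condition holds for this subset.

3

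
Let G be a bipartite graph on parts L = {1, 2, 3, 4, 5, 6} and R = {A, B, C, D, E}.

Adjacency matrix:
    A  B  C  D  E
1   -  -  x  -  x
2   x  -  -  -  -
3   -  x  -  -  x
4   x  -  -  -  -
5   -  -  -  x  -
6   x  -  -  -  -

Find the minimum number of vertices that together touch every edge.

A maximum matching has 4 edges (e.g. 1–E, 2–A, 3–B, 5–D).
By König's theorem the minimum vertex cover has the same size. One such cover is {1, 3, 5, A}.

4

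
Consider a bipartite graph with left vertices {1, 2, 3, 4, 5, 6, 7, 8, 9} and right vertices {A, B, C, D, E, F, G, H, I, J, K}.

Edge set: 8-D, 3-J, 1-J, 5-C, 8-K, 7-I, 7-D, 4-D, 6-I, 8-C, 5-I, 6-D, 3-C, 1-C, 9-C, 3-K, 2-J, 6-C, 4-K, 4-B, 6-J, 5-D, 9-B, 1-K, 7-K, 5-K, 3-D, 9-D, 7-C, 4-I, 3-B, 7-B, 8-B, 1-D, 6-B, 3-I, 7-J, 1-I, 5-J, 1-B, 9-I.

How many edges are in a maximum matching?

A valid assignment of size 6: 1→K, 2→J, 3→C, 4→I, 5→D, 6→B.
The set {1, 2, 3, 4, 5, 6, 7, 8, 9} has only 6 neighbours ({B, C, D, I, J, K}), so by Hall's theorem at most 6 of the 9 left vertices can be matched.

6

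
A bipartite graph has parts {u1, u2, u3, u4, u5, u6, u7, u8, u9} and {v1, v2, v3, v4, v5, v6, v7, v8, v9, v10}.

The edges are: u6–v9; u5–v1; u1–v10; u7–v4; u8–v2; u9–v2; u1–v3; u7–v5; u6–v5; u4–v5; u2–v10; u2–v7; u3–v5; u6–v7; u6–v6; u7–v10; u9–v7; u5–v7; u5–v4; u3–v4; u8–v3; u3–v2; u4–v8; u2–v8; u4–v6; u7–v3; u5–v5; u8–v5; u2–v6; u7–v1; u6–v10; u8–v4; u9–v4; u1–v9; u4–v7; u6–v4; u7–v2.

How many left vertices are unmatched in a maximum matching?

0

One maximum matching: u1→v3, u2→v8, u3→v5, u4→v7, u5→v1, u6→v6, u7→v10, u8→v4, u9→v2.
All 9 left vertices are matched, so no larger matching exists.
That matches 9 of the 9, leaving 0 unmatched; no matching can do better.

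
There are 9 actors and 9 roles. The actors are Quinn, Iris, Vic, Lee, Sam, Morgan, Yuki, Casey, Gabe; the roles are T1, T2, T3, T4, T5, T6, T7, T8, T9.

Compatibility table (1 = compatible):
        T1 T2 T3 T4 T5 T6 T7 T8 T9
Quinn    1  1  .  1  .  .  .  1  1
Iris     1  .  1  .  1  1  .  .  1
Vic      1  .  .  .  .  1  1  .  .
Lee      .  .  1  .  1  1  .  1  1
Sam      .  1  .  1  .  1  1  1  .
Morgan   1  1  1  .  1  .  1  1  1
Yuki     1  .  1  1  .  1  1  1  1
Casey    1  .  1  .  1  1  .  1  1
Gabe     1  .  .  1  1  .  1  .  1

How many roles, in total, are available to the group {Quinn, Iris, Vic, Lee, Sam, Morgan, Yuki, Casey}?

The union of neighbours of {Quinn, Iris, Vic, Lee, Sam, Morgan, Yuki, Casey} is {T1, T2, T3, T4, T5, T6, T7, T8, T9}, which has 9 elements.
Since |N(S)| = 9 ≥ |S| = 8, Hall's condition holds for this subset.

9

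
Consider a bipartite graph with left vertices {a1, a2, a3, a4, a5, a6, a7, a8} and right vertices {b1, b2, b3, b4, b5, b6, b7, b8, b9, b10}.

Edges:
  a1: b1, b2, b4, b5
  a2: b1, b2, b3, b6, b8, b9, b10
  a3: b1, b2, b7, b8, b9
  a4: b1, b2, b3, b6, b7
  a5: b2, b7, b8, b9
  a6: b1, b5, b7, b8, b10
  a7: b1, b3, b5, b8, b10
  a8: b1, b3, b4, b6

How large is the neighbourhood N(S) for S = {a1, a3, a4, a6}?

The union of neighbours of {a1, a3, a4, a6} is {b1, b2, b3, b4, b5, b6, b7, b8, b9, b10}, which has 10 elements.
Since |N(S)| = 10 ≥ |S| = 4, Hall's condition holds for this subset.

10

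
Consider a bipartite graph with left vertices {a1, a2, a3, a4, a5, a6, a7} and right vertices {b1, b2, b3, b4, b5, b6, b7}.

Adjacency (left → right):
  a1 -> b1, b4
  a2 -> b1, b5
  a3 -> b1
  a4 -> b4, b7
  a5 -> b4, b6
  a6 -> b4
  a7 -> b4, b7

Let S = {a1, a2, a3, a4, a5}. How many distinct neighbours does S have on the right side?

The union of neighbours of {a1, a2, a3, a4, a5} is {b1, b4, b5, b6, b7}, which has 5 elements.
Since |N(S)| = 5 ≥ |S| = 5, Hall's condition holds for this subset.

5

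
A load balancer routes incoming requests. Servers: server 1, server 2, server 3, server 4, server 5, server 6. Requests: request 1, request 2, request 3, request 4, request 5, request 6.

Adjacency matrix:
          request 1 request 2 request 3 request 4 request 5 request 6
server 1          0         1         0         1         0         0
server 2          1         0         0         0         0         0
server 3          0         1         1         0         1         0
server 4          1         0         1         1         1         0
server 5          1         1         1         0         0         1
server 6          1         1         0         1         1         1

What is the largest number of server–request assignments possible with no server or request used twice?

6

For example, pair server 1–request 2, server 2–request 1, server 3–request 5, server 4–request 4, server 5–request 3, server 6–request 6.
This saturates every server, so 6 is the maximum.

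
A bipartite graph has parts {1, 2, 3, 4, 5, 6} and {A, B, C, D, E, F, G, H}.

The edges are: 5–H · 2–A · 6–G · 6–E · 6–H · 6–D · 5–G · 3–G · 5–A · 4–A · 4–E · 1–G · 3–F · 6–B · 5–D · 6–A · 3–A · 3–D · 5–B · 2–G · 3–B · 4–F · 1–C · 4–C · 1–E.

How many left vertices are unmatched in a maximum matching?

0

One maximum matching: 1→C, 2→A, 3→B, 4→E, 5→H, 6→G.
All 6 left vertices are matched, so no larger matching exists.
That matches 6 of the 6, leaving 0 unmatched; no matching can do better.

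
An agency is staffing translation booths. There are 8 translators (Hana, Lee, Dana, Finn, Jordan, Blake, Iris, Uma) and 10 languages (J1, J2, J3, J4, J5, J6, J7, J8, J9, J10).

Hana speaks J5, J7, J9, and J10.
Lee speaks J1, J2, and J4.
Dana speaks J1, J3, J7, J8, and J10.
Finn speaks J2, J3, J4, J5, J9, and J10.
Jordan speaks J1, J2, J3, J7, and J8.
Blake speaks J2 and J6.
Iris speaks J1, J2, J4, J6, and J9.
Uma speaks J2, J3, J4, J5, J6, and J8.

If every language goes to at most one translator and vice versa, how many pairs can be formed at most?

8

One maximum matching: Hana→J10, Lee→J4, Dana→J7, Finn→J3, Jordan→J1, Blake→J2, Iris→J9, Uma→J6.
This saturates every translator, so 8 is the maximum.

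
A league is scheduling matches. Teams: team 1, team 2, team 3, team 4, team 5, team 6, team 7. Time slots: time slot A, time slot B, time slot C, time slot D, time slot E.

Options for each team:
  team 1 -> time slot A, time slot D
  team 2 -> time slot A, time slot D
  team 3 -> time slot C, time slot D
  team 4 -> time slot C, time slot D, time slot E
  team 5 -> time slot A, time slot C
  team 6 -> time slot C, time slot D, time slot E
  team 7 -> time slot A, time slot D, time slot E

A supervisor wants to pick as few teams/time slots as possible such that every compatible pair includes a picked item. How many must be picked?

{time slot A, time slot C, time slot D, time slot E} is a vertex cover of size 4: every edge has an endpoint in this set.
No smaller cover exists because team 1–time slot A, team 2–time slot D, team 3–time slot C, team 4–time slot E is a matching of size 4, and a cover must include an endpoint of each of these disjoint edges (König's theorem).

4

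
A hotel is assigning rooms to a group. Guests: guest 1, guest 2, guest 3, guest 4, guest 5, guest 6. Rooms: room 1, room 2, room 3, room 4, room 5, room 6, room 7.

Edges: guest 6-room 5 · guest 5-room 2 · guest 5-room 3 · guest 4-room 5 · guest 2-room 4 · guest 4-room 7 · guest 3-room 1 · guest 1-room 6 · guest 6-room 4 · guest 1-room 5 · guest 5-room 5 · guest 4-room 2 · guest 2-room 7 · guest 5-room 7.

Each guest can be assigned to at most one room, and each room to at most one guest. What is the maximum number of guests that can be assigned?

For example, pair guest 1-room 6, guest 2-room 7, guest 3-room 1, guest 4-room 5, guest 5-room 3, guest 6-room 4.
This saturates every guest, so 6 is the maximum.

6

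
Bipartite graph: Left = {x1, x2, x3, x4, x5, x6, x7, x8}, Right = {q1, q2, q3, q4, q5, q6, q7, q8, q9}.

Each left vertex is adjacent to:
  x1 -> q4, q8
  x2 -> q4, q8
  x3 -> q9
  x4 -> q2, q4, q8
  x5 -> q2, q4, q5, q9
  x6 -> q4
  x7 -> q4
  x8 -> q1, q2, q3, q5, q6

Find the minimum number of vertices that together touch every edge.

6

The 6 edges x1–q4, x2–q8, x3–q9, x4–q2, x5–q5, x8–q6 form a matching, so any vertex cover needs at least 6 vertices (one per matched edge).
Conversely {x3, x4, x5, x8, q4, q8} meets every edge and has exactly 6 vertices, so 6 is optimal.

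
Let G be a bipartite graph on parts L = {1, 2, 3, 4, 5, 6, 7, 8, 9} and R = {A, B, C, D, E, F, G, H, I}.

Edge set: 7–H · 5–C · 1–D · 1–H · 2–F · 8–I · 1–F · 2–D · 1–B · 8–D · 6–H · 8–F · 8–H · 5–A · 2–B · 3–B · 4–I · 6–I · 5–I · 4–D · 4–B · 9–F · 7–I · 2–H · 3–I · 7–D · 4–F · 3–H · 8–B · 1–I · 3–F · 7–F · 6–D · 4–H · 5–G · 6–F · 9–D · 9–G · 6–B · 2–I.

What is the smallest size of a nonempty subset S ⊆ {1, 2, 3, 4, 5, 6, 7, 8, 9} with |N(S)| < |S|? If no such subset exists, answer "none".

6

Take S = {1, 2, 3, 4, 6, 7}. Its neighbourhood is {B, D, F, H, I}, so |N(S)| = 5 < |S| = 6.
Every subset of size less than 6 has at least as many neighbours as members, so 6 is the minimum.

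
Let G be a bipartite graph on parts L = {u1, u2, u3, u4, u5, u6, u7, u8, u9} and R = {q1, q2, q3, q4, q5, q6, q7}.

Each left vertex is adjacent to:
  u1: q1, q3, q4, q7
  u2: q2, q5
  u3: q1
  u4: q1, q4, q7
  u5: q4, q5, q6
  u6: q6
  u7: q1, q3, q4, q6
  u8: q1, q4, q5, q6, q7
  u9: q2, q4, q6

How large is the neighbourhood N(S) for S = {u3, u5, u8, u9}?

6

The union of neighbours of {u3, u5, u8, u9} is {q1, q2, q4, q5, q6, q7}, which has 6 elements.
Since |N(S)| = 6 ≥ |S| = 4, Hall's condition holds for this subset.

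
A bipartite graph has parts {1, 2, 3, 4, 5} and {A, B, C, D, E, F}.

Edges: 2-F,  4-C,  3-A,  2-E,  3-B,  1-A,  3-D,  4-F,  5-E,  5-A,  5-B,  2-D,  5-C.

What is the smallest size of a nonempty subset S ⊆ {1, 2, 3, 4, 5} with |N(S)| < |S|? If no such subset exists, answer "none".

A matching saturating every left vertex exists, for instance 1→A, 2→E, 3→D, 4→F, 5→B.
By Hall's marriage theorem, this means |N(S)| ≥ |S| for every subset S, so no violating subset exists.

none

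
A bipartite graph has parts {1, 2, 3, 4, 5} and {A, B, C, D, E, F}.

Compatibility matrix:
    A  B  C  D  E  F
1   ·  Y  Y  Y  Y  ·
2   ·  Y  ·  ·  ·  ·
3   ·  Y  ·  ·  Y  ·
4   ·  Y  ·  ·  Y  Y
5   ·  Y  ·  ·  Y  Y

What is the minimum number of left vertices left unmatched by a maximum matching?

For example, pair 1–C, 2–B, 3–E, 4–F.
The set {2, 3, 4, 5} has only 3 neighbours ({B, E, F}), so by Hall's theorem at most 4 of the 5 left vertices can be matched.
That matches 4 of the 5, leaving 1 unmatched; no matching can do better.

1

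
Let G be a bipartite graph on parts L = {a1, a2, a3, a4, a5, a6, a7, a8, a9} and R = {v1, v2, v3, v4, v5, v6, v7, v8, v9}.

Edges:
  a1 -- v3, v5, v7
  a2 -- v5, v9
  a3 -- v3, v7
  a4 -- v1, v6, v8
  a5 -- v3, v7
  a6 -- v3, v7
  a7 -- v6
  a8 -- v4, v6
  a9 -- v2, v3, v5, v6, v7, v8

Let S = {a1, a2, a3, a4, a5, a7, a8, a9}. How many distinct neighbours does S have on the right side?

9

The union of neighbours of {a1, a2, a3, a4, a5, a7, a8, a9} is {v1, v2, v3, v4, v5, v6, v7, v8, v9}, which has 9 elements.
Since |N(S)| = 9 ≥ |S| = 8, Hall's condition holds for this subset.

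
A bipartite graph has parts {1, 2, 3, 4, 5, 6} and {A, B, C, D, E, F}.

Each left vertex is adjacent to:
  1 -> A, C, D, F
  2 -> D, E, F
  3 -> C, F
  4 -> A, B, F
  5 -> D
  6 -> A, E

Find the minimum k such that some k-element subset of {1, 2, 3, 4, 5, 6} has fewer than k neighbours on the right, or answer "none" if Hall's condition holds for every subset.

none

A matching saturating every left vertex exists, for instance 1→A, 2→F, 3→C, 4→B, 5→D, 6→E.
By Hall's marriage theorem, this means |N(S)| ≥ |S| for every subset S, so no violating subset exists.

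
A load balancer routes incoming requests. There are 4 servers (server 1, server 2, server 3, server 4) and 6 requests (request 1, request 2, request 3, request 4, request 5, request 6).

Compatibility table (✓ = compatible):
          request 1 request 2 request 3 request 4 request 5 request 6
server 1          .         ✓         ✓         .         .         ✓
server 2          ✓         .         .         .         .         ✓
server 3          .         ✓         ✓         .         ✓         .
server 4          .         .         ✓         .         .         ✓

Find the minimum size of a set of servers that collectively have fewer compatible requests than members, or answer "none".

A matching saturating every server exists, for instance server 1→request 3, server 2→request 1, server 3→request 5, server 4→request 6.
By Hall's marriage theorem, this means |N(S)| ≥ |S| for every subset S, so no violating subset exists.

none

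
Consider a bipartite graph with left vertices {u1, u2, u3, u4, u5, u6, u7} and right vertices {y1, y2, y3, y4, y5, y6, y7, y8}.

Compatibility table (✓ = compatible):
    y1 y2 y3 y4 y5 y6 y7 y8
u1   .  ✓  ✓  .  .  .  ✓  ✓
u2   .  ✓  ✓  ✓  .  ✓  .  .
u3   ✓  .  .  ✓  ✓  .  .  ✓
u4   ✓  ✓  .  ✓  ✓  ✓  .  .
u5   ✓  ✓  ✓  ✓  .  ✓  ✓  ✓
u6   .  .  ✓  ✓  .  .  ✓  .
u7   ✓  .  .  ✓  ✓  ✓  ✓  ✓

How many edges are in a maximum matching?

7

For example, pair u1-y8, u2-y2, u3-y1, u4-y4, u5-y6, u6-y3, u7-y7.
All 7 left vertices are matched, so no larger matching exists.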